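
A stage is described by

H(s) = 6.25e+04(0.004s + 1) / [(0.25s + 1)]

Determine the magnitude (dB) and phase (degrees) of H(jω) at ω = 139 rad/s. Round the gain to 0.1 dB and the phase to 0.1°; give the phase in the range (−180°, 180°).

At ω = 139 rad/s:
zero (1 + j139·0.004) = 1 + j0.556 → |·| ≈ 1.1442, ∠ ≈ 29.07°
pole (1 + j139·0.25) = 1 + j34.75 → |·| ≈ 34.764, ∠ ≈ 88.35°
|H| = 6.25e+04 · 1.1442 / (34.764) ≈ 2057.1
Gain = 20 log₁₀(2057.1) ≈ 66.27 dB
∠H = (29.07°) − (88.35°) = -59.28°

66.3 dB, -59.3°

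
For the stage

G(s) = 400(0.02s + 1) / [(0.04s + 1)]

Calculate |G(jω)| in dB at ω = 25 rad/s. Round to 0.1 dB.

At ω = 25 rad/s:
zero (1 + j25·0.02) = 1 + j0.5 → |·| ≈ 1.118, ∠ ≈ 26.57°
pole (1 + j25·0.04) = 1 + j1 → |·| ≈ 1.4142, ∠ ≈ 45.00°
|G| = 400 · 1.118 / (1.4142) ≈ 316.22
Gain = 20 log₁₀(316.22) ≈ 50.00 dB

50.0 dB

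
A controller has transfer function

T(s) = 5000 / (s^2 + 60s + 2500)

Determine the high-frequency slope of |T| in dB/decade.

Each pole contributes −20 dB/decade at high frequency; each zero contributes +20 dB/decade.
Net: 0 zero(s) − 2 pole(s) → -40 dB/decade.

-40 dB/decade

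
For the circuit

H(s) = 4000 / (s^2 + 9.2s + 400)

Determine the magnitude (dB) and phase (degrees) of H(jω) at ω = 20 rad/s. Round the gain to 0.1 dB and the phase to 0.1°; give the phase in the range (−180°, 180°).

26.7 dB, -90.0°

At s = jω = j20:
quadratic: (j20)² + 9.2·j20 + 400 = 0 + j184 → |·| ≈ 184, ∠ ≈ 90.00°
|H| = 4000 / 184 ≈ 21.739
Gain = 20 log₁₀(21.739) ≈ 26.74 dB
∠H = 0.00° − 90.00° = -90.00°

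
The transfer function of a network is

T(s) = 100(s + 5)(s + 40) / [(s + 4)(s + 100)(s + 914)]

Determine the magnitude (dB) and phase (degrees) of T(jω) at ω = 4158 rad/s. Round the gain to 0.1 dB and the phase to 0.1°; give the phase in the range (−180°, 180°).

At s = jω = j4158:
zero (s+5): 5 + j4158 → |·| = √(5²+4158²) = √17288989 ≈ 4158, ∠ = arctan(4158/5) ≈ 89.93°
zero (s+40): 40 + j4158 → |·| = √(40²+4158²) = √17290564 ≈ 4158.2, ∠ = arctan(4158/40) ≈ 89.45°
pole (s+4): 4 + j4158 → |·| = √(4²+4158²) = √17288980 ≈ 4158, ∠ = arctan(4158/4) ≈ 89.94°
pole (s+100): 100 + j4158 → |·| = √(100²+4158²) = √17298964 ≈ 4159.2, ∠ = arctan(4158/100) ≈ 88.62°
pole (s+914): 914 + j4158 → |·| = √(914²+4158²) = √18124360 ≈ 4257.3, ∠ = arctan(4158/914) ≈ 77.60°
|T| = 100 · 1.729e+07 / 7.3626e+10 ≈ 0.023484
Gain = 20 log₁₀(0.023484) ≈ -32.58 dB
∠T = 179.38° − 256.16° = -76.78°

-32.6 dB, -76.8°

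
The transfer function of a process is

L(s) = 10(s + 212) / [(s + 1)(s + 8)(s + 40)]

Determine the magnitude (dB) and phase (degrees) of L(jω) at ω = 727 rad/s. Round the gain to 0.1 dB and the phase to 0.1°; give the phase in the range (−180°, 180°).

-94.1 dB, 167.6°

At s = jω = j727:
zero (s+212): 212 + j727 → |·| = √(212²+727²) = √573473 ≈ 757.28, ∠ = arctan(727/212) ≈ 73.74°
pole (s+1): 1 + j727 → |·| = √(1²+727²) = √528530 ≈ 727, ∠ = arctan(727/1) ≈ 89.92°
pole (s+8): 8 + j727 → |·| = √(8²+727²) = √528593 ≈ 727.04, ∠ = arctan(727/8) ≈ 89.37°
pole (s+40): 40 + j727 → |·| = √(40²+727²) = √530129 ≈ 728.1, ∠ = arctan(727/40) ≈ 86.85°
|L| = 10 · 757.28 / 3.8484e+08 ≈ 1.9678e-05
Gain = 20 log₁₀(1.9678e-05) ≈ -94.12 dB
∠L = 73.74° − 266.14° = -192.40° ≡ 167.60° (principal value)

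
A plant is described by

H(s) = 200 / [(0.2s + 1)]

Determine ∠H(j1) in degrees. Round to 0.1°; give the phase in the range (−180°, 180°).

-11.3°

At ω = 1 rad/s:
pole (1 + j1·0.2) = 1 + j0.2 → |·| ≈ 1.0198, ∠ ≈ 11.31°
∠H = (0°) − (11.31°) = -11.31°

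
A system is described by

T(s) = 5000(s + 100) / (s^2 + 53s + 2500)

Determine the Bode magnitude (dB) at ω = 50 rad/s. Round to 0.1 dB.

At s = jω = j50:
zero (s+100): 100 + j50 → |·| = √(100²+50²) = √12500 ≈ 111.8, ∠ = arctan(50/100) ≈ 26.57°
quadratic: (j50)² + 53·j50 + 2500 = 0 + j2650 → |·| ≈ 2650, ∠ ≈ 90.00°
|T| = 5000 · 111.8 / 2650 ≈ 210.94
Gain = 20 log₁₀(210.94) ≈ 46.48 dB

46.5 dB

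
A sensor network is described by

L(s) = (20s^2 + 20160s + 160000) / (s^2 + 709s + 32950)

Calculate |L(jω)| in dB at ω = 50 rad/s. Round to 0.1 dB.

26.7 dB

Substitute s = j50:
Numerator: 20(j50)^2 + 20160(j50) + 160000 = 110000 + j1008000
Denominator: (j50)^2 + 709(j50) + 32950 = 30450 + j35450
|N| = √(110000² + 1008000²) ≈ 1.014e+06, ∠N ≈ 83.77°
|D| = √(30450² + 35450²) ≈ 46732, ∠D ≈ 49.34°
|L| = 1.014e+06 / 46732 ≈ 21.698
Gain = 20 log₁₀(21.698) ≈ 26.73 dB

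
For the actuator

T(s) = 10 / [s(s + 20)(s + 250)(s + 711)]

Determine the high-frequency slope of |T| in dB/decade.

Each pole contributes −20 dB/decade at high frequency; each zero contributes +20 dB/decade.
Net: 0 zero(s) − 4 pole(s) → -80 dB/decade.

-80 dB/decade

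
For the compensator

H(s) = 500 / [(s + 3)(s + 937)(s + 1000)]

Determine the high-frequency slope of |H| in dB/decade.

-60 dB/decade

Each pole contributes −20 dB/decade at high frequency; each zero contributes +20 dB/decade.
Net: 0 zero(s) − 3 pole(s) → -60 dB/decade.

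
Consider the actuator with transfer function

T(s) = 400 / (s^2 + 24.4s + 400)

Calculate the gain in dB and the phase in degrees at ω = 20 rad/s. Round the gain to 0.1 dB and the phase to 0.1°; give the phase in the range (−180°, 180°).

At s = jω = j20:
quadratic: (j20)² + 24.4·j20 + 400 = 0 + j488 → |·| ≈ 488, ∠ ≈ 90.00°
|T| = 400 / 488 ≈ 0.81967
Gain = 20 log₁₀(0.81967) ≈ -1.73 dB
∠T = 0.00° − 90.00° = -90.00°

-1.7 dB, -90.0°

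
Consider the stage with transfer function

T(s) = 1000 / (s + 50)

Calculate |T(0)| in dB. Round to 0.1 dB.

T(0) = 1000 / (50) = 20
20 log₁₀(20) ≈ 26.02 dB

26.0 dB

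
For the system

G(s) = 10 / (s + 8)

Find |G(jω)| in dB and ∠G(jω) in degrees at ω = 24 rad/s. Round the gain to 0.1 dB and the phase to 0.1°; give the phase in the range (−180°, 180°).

Substitute s = j24:
Numerator: 10 = 10 + j0
Denominator: (j24) + 8 = 8 + j24
|N| = √(10² + 0²) ≈ 10, ∠N ≈ 0.00°
|D| = √(8² + 24²) ≈ 25.298, ∠D ≈ 71.57°
|G| = 10 / 25.298 ≈ 0.39529
Gain = 20 log₁₀(0.39529) ≈ -8.06 dB
∠G = 0.00° − 71.57° = -71.57°

-8.1 dB, -71.6°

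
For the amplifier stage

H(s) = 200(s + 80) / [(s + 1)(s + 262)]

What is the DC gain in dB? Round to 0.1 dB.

35.7 dB

H(0) = 200·80 / (1·262) ≈ 61.069
20 log₁₀(61.069) ≈ 35.72 dB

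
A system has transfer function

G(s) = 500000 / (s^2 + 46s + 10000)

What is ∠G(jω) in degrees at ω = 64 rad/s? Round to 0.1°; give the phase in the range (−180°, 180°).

At s = jω = j64:
quadratic: (j64)² + 46·j64 + 10000 = 5904 + j2944 → |·| ≈ 6597.3, ∠ ≈ 26.50°
∠G = 0.00° − 26.50° = -26.50°

-26.5°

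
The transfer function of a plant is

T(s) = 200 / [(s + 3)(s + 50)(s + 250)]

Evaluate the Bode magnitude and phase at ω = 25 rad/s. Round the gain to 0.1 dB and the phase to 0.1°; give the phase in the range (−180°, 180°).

At s = jω = j25:
pole (s+3): 3 + j25 → |·| = √(3²+25²) = √634 ≈ 25.179, ∠ = arctan(25/3) ≈ 83.16°
pole (s+50): 50 + j25 → |·| = √(50²+25²) = √3125 ≈ 55.902, ∠ = arctan(25/50) ≈ 26.57°
pole (s+250): 250 + j25 → |·| = √(250²+25²) = √63125 ≈ 251.25, ∠ = arctan(25/250) ≈ 5.71°
|T| = 200 / 3.5365e+05 ≈ 0.00056553
Gain = 20 log₁₀(0.00056553) ≈ -64.95 dB
∠T = 0.00° − 115.44° = -115.44°

-65.0 dB, -115.4°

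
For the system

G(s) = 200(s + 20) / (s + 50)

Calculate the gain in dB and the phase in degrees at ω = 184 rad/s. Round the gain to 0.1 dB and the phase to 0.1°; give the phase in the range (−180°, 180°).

45.8 dB, 9.0°

At s = jω = j184:
zero (s+20): 20 + j184 → |·| = √(20²+184²) = √34256 ≈ 185.08, ∠ = arctan(184/20) ≈ 83.80°
pole (s+50): 50 + j184 → |·| = √(50²+184²) = √36356 ≈ 190.67, ∠ = arctan(184/50) ≈ 74.80°
|G| = 200 · 185.08 / 190.67 ≈ 194.14
Gain = 20 log₁₀(194.14) ≈ 45.76 dB
∠G = 83.80° − 74.80° = 9.00°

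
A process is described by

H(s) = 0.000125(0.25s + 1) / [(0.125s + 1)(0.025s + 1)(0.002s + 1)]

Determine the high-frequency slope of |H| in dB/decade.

-40 dB/decade

Each pole contributes −20 dB/decade at high frequency; each zero contributes +20 dB/decade.
Net: 1 zero(s) − 3 pole(s) → -40 dB/decade.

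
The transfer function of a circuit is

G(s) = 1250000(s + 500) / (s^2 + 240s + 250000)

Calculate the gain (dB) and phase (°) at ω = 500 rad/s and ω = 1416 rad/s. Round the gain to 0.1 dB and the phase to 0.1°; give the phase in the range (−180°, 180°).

ω = 500: 77.3 dB, -45.0°; ω = 1416: 60.4 dB, -98.5°

At s = jω = j500:
zero (s+500): 500 + j500 → |·| = √(500²+500²) = √500000 ≈ 707.11, ∠ = arctan(500/500) ≈ 45.00°
quadratic: (j500)² + 240·j500 + 250000 = 0 + j120000 → |·| ≈ 1.2e+05, ∠ ≈ 90.00°
|G| = 1250000 · 707.11 / 1.2e+05 ≈ 7365.7
Gain = 20 log₁₀(7365.7) ≈ 77.34 dB
∠G = 45.00° − 90.00° = -45.00°

At s = jω = j1416:
zero (s+500): 500 + j1416 → |·| = √(500²+1416²) = √2255056 ≈ 1501.7, ∠ = arctan(1416/500) ≈ 70.55°
quadratic: (j1416)² + 240·j1416 + 250000 = -1755056 + j339840 → |·| ≈ 1.7877e+06, ∠ ≈ 169.04°
|G| = 1250000 · 1501.7 / 1.7877e+06 ≈ 1050
Gain = 20 log₁₀(1050) ≈ 60.42 dB
∠G = 70.55° − 169.04° = -98.49°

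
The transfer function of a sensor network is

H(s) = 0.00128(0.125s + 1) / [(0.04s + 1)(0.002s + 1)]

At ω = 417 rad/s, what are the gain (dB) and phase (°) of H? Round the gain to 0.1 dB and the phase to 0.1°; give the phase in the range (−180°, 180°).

-50.3 dB, -37.5°

At ω = 417 rad/s:
zero (1 + j417·0.125) = 1 + j52.125 → |·| ≈ 52.135, ∠ ≈ 88.90°
pole (1 + j417·0.04) = 1 + j16.68 → |·| ≈ 16.71, ∠ ≈ 86.57°
pole (1 + j417·0.002) = 1 + j0.834 → |·| ≈ 1.3021, ∠ ≈ 39.83°
|H| = 0.00128 · 52.135 / (16.71 · 1.3021) ≈ 0.003067
Gain = 20 log₁₀(0.003067) ≈ -50.27 dB
∠H = (88.90°) − (86.57° + 39.83°) = -37.50°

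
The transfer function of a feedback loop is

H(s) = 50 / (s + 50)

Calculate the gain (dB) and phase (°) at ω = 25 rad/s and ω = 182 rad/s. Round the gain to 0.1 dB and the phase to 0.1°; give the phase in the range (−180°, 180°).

Substitute s = j25:
Numerator: 50 = 50 + j0
Denominator: (j25) + 50 = 50 + j25
|N| = √(50² + 0²) ≈ 50, ∠N ≈ 0.00°
|D| = √(50² + 25²) ≈ 55.902, ∠D ≈ 26.57°
|H| = 50 / 55.902 ≈ 0.89442
Gain = 20 log₁₀(0.89442) ≈ -0.97 dB
∠H = 0.00° − 26.57° = -26.57°

Substitute s = j182:
Numerator: 50 = 50 + j0
Denominator: (j182) + 50 = 50 + j182
|N| = √(50² + 0²) ≈ 50, ∠N ≈ 0.00°
|D| = √(50² + 182²) ≈ 188.74, ∠D ≈ 74.64°
|H| = 50 / 188.74 ≈ 0.26491
Gain = 20 log₁₀(0.26491) ≈ -11.54 dB
∠H = 0.00° − 74.64° = -74.64°

ω = 25: -1.0 dB, -26.6°; ω = 182: -11.5 dB, -74.6°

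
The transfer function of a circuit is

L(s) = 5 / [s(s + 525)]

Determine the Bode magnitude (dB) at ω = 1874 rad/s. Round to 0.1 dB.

At s = jω = j1874:
pole (s+525): 525 + j1874 → |·| = √(525²+1874²) = √3787501 ≈ 1946.2, ∠ = arctan(1874/525) ≈ 74.35°
pole at origin: |s| = 1874, ∠ = 90.00° (in denominator)
|L| = 5 / 3.6472e+06 ≈ 1.3709e-06
Gain = 20 log₁₀(1.3709e-06) ≈ -117.26 dB

-117.3 dB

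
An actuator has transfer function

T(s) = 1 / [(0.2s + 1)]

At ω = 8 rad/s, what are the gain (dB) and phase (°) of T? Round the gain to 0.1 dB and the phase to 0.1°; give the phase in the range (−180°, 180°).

-5.5 dB, -58.0°

At ω = 8 rad/s:
pole (1 + j8·0.2) = 1 + j1.6 → |·| ≈ 1.8868, ∠ ≈ 57.99°
|T| = 1 · 1 / (1.8868) ≈ 0.53
Gain = 20 log₁₀(0.53) ≈ -5.51 dB
∠T = (0°) − (57.99°) = -57.99°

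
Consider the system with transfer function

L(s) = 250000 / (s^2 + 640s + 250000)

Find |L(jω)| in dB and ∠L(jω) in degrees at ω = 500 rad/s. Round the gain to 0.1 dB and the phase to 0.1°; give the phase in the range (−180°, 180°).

-2.1 dB, -90.0°

At s = jω = j500:
quadratic: (j500)² + 640·j500 + 250000 = 0 + j320000 → |·| ≈ 3.2e+05, ∠ ≈ 90.00°
|L| = 250000 / 3.2e+05 ≈ 0.78125
Gain = 20 log₁₀(0.78125) ≈ -2.14 dB
∠L = 0.00° − 90.00° = -90.00°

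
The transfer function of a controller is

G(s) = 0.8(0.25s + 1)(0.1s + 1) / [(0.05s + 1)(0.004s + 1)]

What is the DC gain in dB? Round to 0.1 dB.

G(0) = 0.8 · 1 / 1 = 0.8
20 log₁₀(0.8) ≈ -1.94 dB

-1.9 dB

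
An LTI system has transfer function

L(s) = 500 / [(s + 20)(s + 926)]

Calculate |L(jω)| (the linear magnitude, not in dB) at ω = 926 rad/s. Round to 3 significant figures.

At s = jω = j926:
pole (s+20): 20 + j926 → |·| = √(20²+926²) = √857876 ≈ 926.22, ∠ = arctan(926/20) ≈ 88.76°
pole (s+926): 926 + j926 → |·| = √(926²+926²) = √1714952 ≈ 1309.6, ∠ = arctan(926/926) ≈ 45.00°
|L| = 500 / 1.213e+06 ≈ 0.0004122

0.000412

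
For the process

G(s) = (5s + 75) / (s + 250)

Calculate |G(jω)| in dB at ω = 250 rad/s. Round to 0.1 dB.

11.0 dB

Substitute s = j250:
Numerator: 5(j250) + 75 = 75 + j1250
Denominator: (j250) + 250 = 250 + j250
|N| = √(75² + 1250²) ≈ 1252.2, ∠N ≈ 86.57°
|D| = √(250² + 250²) ≈ 353.55, ∠D ≈ 45.00°
|G| = 1252.2 / 353.55 ≈ 3.5418
Gain = 20 log₁₀(3.5418) ≈ 10.98 dB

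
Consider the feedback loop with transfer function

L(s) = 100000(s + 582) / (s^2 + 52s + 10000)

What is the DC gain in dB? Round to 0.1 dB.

L(0) = 100000·582 / 10000 = 5820
20 log₁₀(5820) ≈ 75.30 dB

75.3 dB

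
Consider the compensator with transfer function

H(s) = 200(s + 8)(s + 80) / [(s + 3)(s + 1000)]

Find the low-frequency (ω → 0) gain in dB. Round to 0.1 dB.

H(0) = 200·8·80 / (3·1000) ≈ 42.667
20 log₁₀(42.667) ≈ 32.60 dB

32.6 dB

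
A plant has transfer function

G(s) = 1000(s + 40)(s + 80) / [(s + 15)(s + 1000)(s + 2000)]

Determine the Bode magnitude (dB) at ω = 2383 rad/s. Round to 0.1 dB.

-10.6 dB

At s = jω = j2383:
zero (s+40): 40 + j2383 → |·| = √(40²+2383²) = √5680289 ≈ 2383.3, ∠ = arctan(2383/40) ≈ 89.04°
zero (s+80): 80 + j2383 → |·| = √(80²+2383²) = √5685089 ≈ 2384.3, ∠ = arctan(2383/80) ≈ 88.08°
pole (s+15): 15 + j2383 → |·| = √(15²+2383²) = √5678914 ≈ 2383, ∠ = arctan(2383/15) ≈ 89.64°
pole (s+1000): 1000 + j2383 → |·| = √(1000²+2383²) = √6678689 ≈ 2584.3, ∠ = arctan(2383/1000) ≈ 67.24°
pole (s+2000): 2000 + j2383 → |·| = √(2000²+2383²) = √9678689 ≈ 3111.1, ∠ = arctan(2383/2000) ≈ 49.99°
|G| = 1000 · 5.6825e+06 / 1.9159e+10 ≈ 0.2966
Gain = 20 log₁₀(0.2966) ≈ -10.56 dB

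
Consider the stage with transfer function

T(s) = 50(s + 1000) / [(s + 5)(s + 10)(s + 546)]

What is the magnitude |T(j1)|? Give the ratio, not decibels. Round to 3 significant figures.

At s = jω = j1:
zero (s+1000): 1000 + j1 → |·| = √(1000²+1²) = √1000001 ≈ 1000, ∠ = arctan(1/1000) ≈ 0.06°
pole (s+5): 5 + j1 → |·| = √(5²+1²) = √26 ≈ 5.099, ∠ = arctan(1/5) ≈ 11.31°
pole (s+10): 10 + j1 → |·| = √(10²+1²) = √101 ≈ 10.05, ∠ = arctan(1/10) ≈ 5.71°
pole (s+546): 546 + j1 → |·| = √(546²+1²) = √298117 ≈ 546, ∠ = arctan(1/546) ≈ 0.10°
|T| = 50 · 1000 / 27980 ≈ 1.787

1.79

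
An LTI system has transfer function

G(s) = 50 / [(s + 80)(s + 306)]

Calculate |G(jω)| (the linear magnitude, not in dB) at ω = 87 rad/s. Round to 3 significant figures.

At s = jω = j87:
pole (s+80): 80 + j87 → |·| = √(80²+87²) = √13969 ≈ 118.19, ∠ = arctan(87/80) ≈ 47.40°
pole (s+306): 306 + j87 → |·| = √(306²+87²) = √101205 ≈ 318.13, ∠ = arctan(87/306) ≈ 15.87°
|G| = 50 / 37600 ≈ 0.0013298

0.00133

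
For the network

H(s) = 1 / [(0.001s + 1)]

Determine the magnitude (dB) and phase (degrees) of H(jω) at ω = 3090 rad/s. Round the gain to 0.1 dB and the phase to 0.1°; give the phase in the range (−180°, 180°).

-10.2 dB, -72.1°

At ω = 3090 rad/s:
pole (1 + j3090·0.001) = 1 + j3.09 → |·| ≈ 3.2478, ∠ ≈ 72.07°
|H| = 1 · 1 / (3.2478) ≈ 0.3079
Gain = 20 log₁₀(0.3079) ≈ -10.23 dB
∠H = (0°) − (72.07°) = -72.07°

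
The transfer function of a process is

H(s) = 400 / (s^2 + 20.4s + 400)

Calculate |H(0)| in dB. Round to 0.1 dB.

H(0) = 400 / 400 = 1
20 log₁₀(1) ≈ 0.00 dB

0.0 dB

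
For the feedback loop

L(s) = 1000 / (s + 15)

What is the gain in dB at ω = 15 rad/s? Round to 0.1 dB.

Substitute s = j15:
Numerator: 1000 = 1000 + j0
Denominator: (j15) + 15 = 15 + j15
|N| = √(1000² + 0²) ≈ 1000, ∠N ≈ 0.00°
|D| = √(15² + 15²) ≈ 21.213, ∠D ≈ 45.00°
|L| = 1000 / 21.213 ≈ 47.141
Gain = 20 log₁₀(47.141) ≈ 33.47 dB

33.5 dB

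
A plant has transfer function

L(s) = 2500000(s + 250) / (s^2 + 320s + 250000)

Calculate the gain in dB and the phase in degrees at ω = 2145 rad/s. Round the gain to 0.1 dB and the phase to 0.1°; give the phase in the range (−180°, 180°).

61.8 dB, -87.7°

At s = jω = j2145:
zero (s+250): 250 + j2145 → |·| = √(250²+2145²) = √4663525 ≈ 2159.5, ∠ = arctan(2145/250) ≈ 83.35°
quadratic: (j2145)² + 320·j2145 + 250000 = -4351025 + j686400 → |·| ≈ 4.4048e+06, ∠ ≈ 171.04°
|L| = 2500000 · 2159.5 / 4.4048e+06 ≈ 1225.7
Gain = 20 log₁₀(1225.7) ≈ 61.77 dB
∠L = 83.35° − 171.04° = -87.69°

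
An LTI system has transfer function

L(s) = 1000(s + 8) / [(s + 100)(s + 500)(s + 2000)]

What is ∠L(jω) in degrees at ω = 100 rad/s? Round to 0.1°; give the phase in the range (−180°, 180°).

26.3°

At s = jω = j100:
zero (s+8): 8 + j100 → |·| = √(8²+100²) = √10064 ≈ 100.32, ∠ = arctan(100/8) ≈ 85.43°
pole (s+100): 100 + j100 → |·| = √(100²+100²) = √20000 ≈ 141.42, ∠ = arctan(100/100) ≈ 45.00°
pole (s+500): 500 + j100 → |·| = √(500²+100²) = √260000 ≈ 509.9, ∠ = arctan(100/500) ≈ 11.31°
pole (s+2000): 2000 + j100 → |·| = √(2000²+100²) = √4010000 ≈ 2002.5, ∠ = arctan(100/2000) ≈ 2.86°
∠L = 85.43° − 59.17° = 26.26°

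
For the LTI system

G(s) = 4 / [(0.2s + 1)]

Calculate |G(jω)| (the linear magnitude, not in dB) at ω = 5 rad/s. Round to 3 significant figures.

At ω = 5 rad/s:
pole (1 + j5·0.2) = 1 + j1 → |·| ≈ 1.4142, ∠ ≈ 45.00°
|G| = 4 · 1 / (1.4142) ≈ 2.8285

2.83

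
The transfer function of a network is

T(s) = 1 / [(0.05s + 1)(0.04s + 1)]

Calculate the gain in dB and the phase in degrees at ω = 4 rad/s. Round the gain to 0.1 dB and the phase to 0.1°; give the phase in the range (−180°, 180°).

At ω = 4 rad/s:
pole (1 + j4·0.05) = 1 + j0.2 → |·| ≈ 1.0198, ∠ ≈ 11.31°
pole (1 + j4·0.04) = 1 + j0.16 → |·| ≈ 1.0127, ∠ ≈ 9.09°
|T| = 1 · 1 / (1.0198 · 1.0127) ≈ 0.96829
Gain = 20 log₁₀(0.96829) ≈ -0.28 dB
∠T = (0°) − (11.31° + 9.09°) = -20.40°

-0.3 dB, -20.4°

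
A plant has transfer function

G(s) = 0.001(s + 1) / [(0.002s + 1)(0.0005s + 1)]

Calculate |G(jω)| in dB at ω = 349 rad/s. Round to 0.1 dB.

-11.0 dB

At ω = 349 rad/s:
zero (1 + j349·1) = 1 + j349 → |·| ≈ 349, ∠ ≈ 89.84°
pole (1 + j349·0.002) = 1 + j0.698 → |·| ≈ 1.2195, ∠ ≈ 34.92°
pole (1 + j349·0.0005) = 1 + j0.1745 → |·| ≈ 1.0151, ∠ ≈ 9.90°
|G| = 0.001 · 349 / (1.2195 · 1.0151) ≈ 0.28193
Gain = 20 log₁₀(0.28193) ≈ -11.00 dB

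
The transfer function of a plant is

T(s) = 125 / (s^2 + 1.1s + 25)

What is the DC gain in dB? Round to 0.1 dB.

T(0) = 125 / 25 = 5
20 log₁₀(5) ≈ 13.98 dB

14.0 dB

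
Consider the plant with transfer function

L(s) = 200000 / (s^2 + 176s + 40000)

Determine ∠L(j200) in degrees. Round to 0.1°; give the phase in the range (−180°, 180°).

-90.0°

At s = jω = j200:
quadratic: (j200)² + 176·j200 + 40000 = 0 + j35200 → |·| ≈ 35200, ∠ ≈ 90.00°
∠L = 0.00° − 90.00° = -90.00°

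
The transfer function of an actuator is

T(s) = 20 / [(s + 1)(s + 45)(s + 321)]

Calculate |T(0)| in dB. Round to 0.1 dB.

-57.2 dB

T(0) = 20 / (1·45·321) ≈ 0.0013846
20 log₁₀(0.0013846) ≈ -57.17 dB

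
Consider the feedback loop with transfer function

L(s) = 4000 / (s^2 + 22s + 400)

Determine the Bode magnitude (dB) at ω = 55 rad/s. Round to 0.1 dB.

2.8 dB

At s = jω = j55:
quadratic: (j55)² + 22·j55 + 400 = -2625 + j1210 → |·| ≈ 2890.5, ∠ ≈ 155.25°
|L| = 4000 / 2890.5 ≈ 1.3838
Gain = 20 log₁₀(1.3838) ≈ 2.82 dB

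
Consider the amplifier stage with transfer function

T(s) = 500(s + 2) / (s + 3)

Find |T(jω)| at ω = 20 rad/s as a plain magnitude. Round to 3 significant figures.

At s = jω = j20:
zero (s+2): 2 + j20 → |·| = √(2²+20²) = √404 ≈ 20.1, ∠ = arctan(20/2) ≈ 84.29°
pole (s+3): 3 + j20 → |·| = √(3²+20²) = √409 ≈ 20.224, ∠ = arctan(20/3) ≈ 81.47°
|T| = 500 · 20.1 / 20.224 ≈ 496.93

497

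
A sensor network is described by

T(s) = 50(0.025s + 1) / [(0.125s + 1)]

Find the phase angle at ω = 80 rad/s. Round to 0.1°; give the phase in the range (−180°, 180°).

-20.9°

At ω = 80 rad/s:
zero (1 + j80·0.025) = 1 + j2 → |·| ≈ 2.2361, ∠ ≈ 63.43°
pole (1 + j80·0.125) = 1 + j10 → |·| ≈ 10.05, ∠ ≈ 84.29°
∠T = (63.43°) − (84.29°) = -20.86°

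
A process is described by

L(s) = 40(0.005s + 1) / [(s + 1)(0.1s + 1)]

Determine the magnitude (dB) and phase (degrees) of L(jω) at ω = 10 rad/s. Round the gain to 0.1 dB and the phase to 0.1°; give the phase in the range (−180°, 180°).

At ω = 10 rad/s:
zero (1 + j10·0.005) = 1 + j0.05 → |·| ≈ 1.0012, ∠ ≈ 2.86°
pole (1 + j10·1) = 1 + j10 → |·| ≈ 10.05, ∠ ≈ 84.29°
pole (1 + j10·0.1) = 1 + j1 → |·| ≈ 1.4142, ∠ ≈ 45.00°
|L| = 40 · 1.0012 / (10.05 · 1.4142) ≈ 2.8178
Gain = 20 log₁₀(2.8178) ≈ 9.00 dB
∠L = (2.86°) − (84.29° + 45.00°) = -126.43°

9.0 dB, -126.4°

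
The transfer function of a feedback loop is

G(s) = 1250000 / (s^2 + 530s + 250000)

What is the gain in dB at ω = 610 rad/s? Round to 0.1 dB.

At s = jω = j610:
quadratic: (j610)² + 530·j610 + 250000 = -122100 + j323300 → |·| ≈ 3.4559e+05, ∠ ≈ 110.69°
|G| = 1250000 / 3.4559e+05 ≈ 3.617
Gain = 20 log₁₀(3.617) ≈ 11.17 dB

11.2 dB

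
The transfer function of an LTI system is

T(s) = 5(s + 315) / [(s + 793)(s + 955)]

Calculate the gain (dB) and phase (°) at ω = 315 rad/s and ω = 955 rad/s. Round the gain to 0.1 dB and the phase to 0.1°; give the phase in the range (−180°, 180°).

ω = 315: -51.7 dB, 5.1°; ω = 955: -50.5 dB, -23.5°

At s = jω = j315:
zero (s+315): 315 + j315 → |·| = √(315²+315²) = √198450 ≈ 445.48, ∠ = arctan(315/315) ≈ 45.00°
pole (s+793): 793 + j315 → |·| = √(793²+315²) = √728074 ≈ 853.27, ∠ = arctan(315/793) ≈ 21.66°
pole (s+955): 955 + j315 → |·| = √(955²+315²) = √1011250 ≈ 1005.6, ∠ = arctan(315/955) ≈ 18.25°
|T| = 5 · 445.48 / 8.5805e+05 ≈ 0.0025959
Gain = 20 log₁₀(0.0025959) ≈ -51.71 dB
∠T = 45.00° − 39.91° = 5.09°

At s = jω = j955:
zero (s+315): 315 + j955 → |·| = √(315²+955²) = √1011250 ≈ 1005.6, ∠ = arctan(955/315) ≈ 71.75°
pole (s+793): 793 + j955 → |·| = √(793²+955²) = √1540874 ≈ 1241.3, ∠ = arctan(955/793) ≈ 50.29°
pole (s+955): 955 + j955 → |·| = √(955²+955²) = √1824050 ≈ 1350.6, ∠ = arctan(955/955) ≈ 45.00°
|T| = 5 · 1005.6 / 1.6765e+06 ≈ 0.0029991
Gain = 20 log₁₀(0.0029991) ≈ -50.46 dB
∠T = 71.75° − 95.29° = -23.54°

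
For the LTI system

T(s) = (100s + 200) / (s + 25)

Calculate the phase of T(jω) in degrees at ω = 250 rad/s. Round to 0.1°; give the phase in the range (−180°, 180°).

5.3°

Substitute s = j250:
Numerator: 100(j250) + 200 = 200 + j25000
Denominator: (j250) + 25 = 25 + j250
|N| = √(200² + 25000²) ≈ 25001, ∠N ≈ 89.54°
|D| = √(25² + 250²) ≈ 251.25, ∠D ≈ 84.29°
∠T = 89.54° − 84.29° = 5.25°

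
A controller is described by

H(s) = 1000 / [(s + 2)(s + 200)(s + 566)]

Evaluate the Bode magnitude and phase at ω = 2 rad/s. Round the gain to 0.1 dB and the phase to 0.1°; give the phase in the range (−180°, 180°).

At s = jω = j2:
pole (s+2): 2 + j2 → |·| = √(2²+2²) = √8 ≈ 2.8284, ∠ = arctan(2/2) ≈ 45.00°
pole (s+200): 200 + j2 → |·| = √(200²+2²) = √40004 ≈ 200.01, ∠ = arctan(2/200) ≈ 0.57°
pole (s+566): 566 + j2 → |·| = √(566²+2²) = √320360 ≈ 566, ∠ = arctan(2/566) ≈ 0.20°
|H| = 1000 / 3.2019e+05 ≈ 0.0031231
Gain = 20 log₁₀(0.0031231) ≈ -50.11 dB
∠H = 0.00° − 45.77° = -45.77°

-50.1 dB, -45.8°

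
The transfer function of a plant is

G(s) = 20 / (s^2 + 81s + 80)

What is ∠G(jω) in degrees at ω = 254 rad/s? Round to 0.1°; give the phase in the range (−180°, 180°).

Substitute s = j254:
Numerator: 20 = 20 + j0
Denominator: (j254)^2 + 81(j254) + 80 = -64436 + j20574
|N| = √(20² + 0²) ≈ 20, ∠N ≈ 0.00°
|D| = √(64436² + 20574²) ≈ 67641, ∠D ≈ 162.29°
∠G = 0.00° − 162.29° = -162.29°

-162.3°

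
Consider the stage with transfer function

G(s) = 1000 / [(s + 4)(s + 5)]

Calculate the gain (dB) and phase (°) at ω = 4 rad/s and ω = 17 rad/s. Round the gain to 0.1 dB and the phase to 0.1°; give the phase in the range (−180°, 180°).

ω = 4: 28.8 dB, -83.7°; ω = 17: 10.2 dB, -150.4°

At s = jω = j4:
pole (s+4): 4 + j4 → |·| = √(4²+4²) = √32 ≈ 5.6569, ∠ = arctan(4/4) ≈ 45.00°
pole (s+5): 5 + j4 → |·| = √(5²+4²) = √41 ≈ 6.4031, ∠ = arctan(4/5) ≈ 38.66°
|G| = 1000 / 36.222 ≈ 27.608
Gain = 20 log₁₀(27.608) ≈ 28.82 dB
∠G = 0.00° − 83.66° = -83.66°

At s = jω = j17:
pole (s+4): 4 + j17 → |·| = √(4²+17²) = √305 ≈ 17.464, ∠ = arctan(17/4) ≈ 76.76°
pole (s+5): 5 + j17 → |·| = √(5²+17²) = √314 ≈ 17.72, ∠ = arctan(17/5) ≈ 73.61°
|G| = 1000 / 309.46 ≈ 3.2314
Gain = 20 log₁₀(3.2314) ≈ 10.19 dB
∠G = 0.00° − 150.37° = -150.37°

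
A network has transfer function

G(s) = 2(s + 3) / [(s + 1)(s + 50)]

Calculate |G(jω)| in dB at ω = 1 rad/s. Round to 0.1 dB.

At s = jω = j1:
zero (s+3): 3 + j1 → |·| = √(3²+1²) = √10 ≈ 3.1623, ∠ = arctan(1/3) ≈ 18.43°
pole (s+1): 1 + j1 → |·| = √(1²+1²) = √2 ≈ 1.4142, ∠ = arctan(1/1) ≈ 45.00°
pole (s+50): 50 + j1 → |·| = √(50²+1²) = √2501 ≈ 50.01, ∠ = arctan(1/50) ≈ 1.15°
|G| = 2 · 3.1623 / 70.724 ≈ 0.089427
Gain = 20 log₁₀(0.089427) ≈ -20.97 dB

-21.0 dB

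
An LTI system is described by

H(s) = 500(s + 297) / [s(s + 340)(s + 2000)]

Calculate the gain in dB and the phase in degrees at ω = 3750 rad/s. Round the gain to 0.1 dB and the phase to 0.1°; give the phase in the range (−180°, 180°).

-90.1 dB, -151.3°

At s = jω = j3750:
zero (s+297): 297 + j3750 → |·| = √(297²+3750²) = √14150709 ≈ 3761.7, ∠ = arctan(3750/297) ≈ 85.47°
pole (s+340): 340 + j3750 → |·| = √(340²+3750²) = √14178100 ≈ 3765.4, ∠ = arctan(3750/340) ≈ 84.82°
pole (s+2000): 2000 + j3750 → |·| = √(2000²+3750²) = √18062500 ≈ 4250, ∠ = arctan(3750/2000) ≈ 61.93°
pole at origin: |s| = 3750, ∠ = 90.00° (in denominator)
|H| = 500 · 3761.7 / 6.0011e+10 ≈ 3.1342e-05
Gain = 20 log₁₀(3.1342e-05) ≈ -90.08 dB
∠H = 85.47° − 236.75° = -151.28°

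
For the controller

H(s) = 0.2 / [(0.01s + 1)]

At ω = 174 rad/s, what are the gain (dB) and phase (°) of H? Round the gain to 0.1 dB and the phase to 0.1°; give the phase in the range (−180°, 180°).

At ω = 174 rad/s:
pole (1 + j174·0.01) = 1 + j1.74 → |·| ≈ 2.0069, ∠ ≈ 60.11°
|H| = 0.2 · 1 / (2.0069) ≈ 0.099656
Gain = 20 log₁₀(0.099656) ≈ -20.03 dB
∠H = (0°) − (60.11°) = -60.11°

-20.0 dB, -60.1°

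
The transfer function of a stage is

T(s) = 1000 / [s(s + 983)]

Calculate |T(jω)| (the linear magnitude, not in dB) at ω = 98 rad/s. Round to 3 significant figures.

At s = jω = j98:
pole (s+983): 983 + j98 → |·| = √(983²+98²) = √975893 ≈ 987.87, ∠ = arctan(98/983) ≈ 5.69°
pole at origin: |s| = 98, ∠ = 90.00° (in denominator)
|T| = 1000 / 96811 ≈ 0.010329

0.0103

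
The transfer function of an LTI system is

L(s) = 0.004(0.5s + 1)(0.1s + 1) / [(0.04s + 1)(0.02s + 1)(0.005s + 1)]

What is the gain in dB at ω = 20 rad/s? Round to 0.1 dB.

At ω = 20 rad/s:
zero (1 + j20·0.5) = 1 + j10 → |·| ≈ 10.05, ∠ ≈ 84.29°
zero (1 + j20·0.1) = 1 + j2 → |·| ≈ 2.2361, ∠ ≈ 63.43°
pole (1 + j20·0.04) = 1 + j0.8 → |·| ≈ 1.2806, ∠ ≈ 38.66°
pole (1 + j20·0.02) = 1 + j0.4 → |·| ≈ 1.077, ∠ ≈ 21.80°
pole (1 + j20·0.005) = 1 + j0.1 → |·| ≈ 1.005, ∠ ≈ 5.71°
|L| = 0.004 · 10.05 · 2.2361 / (1.2806 · 1.077 · 1.005) ≈ 0.064852
Gain = 20 log₁₀(0.064852) ≈ -23.76 dB

-23.8 dB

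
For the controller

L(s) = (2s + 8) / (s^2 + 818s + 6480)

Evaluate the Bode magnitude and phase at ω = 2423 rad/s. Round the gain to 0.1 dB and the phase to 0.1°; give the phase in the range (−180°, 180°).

-62.1 dB, -71.4°

Substitute s = j2423:
Numerator: 2(j2423) + 8 = 8 + j4846
Denominator: (j2423)^2 + 818(j2423) + 6480 = -5864449 + j1982014
|N| = √(8² + 4846²) ≈ 4846, ∠N ≈ 89.91°
|D| = √(5864449² + 1982014²) ≈ 6.1903e+06, ∠D ≈ 161.33°
|L| = 4846 / 6.1903e+06 ≈ 0.00078284
Gain = 20 log₁₀(0.00078284) ≈ -62.13 dB
∠L = 89.91° − 161.33° = -71.42°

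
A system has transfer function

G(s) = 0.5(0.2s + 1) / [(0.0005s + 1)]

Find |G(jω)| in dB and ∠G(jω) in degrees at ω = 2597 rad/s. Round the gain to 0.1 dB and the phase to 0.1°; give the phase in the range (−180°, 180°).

44.0 dB, 37.5°

At ω = 2597 rad/s:
zero (1 + j2597·0.2) = 1 + j519.4 → |·| ≈ 519.4, ∠ ≈ 89.89°
pole (1 + j2597·0.0005) = 1 + j1.2985 → |·| ≈ 1.6389, ∠ ≈ 52.40°
|G| = 0.5 · 519.4 / (1.6389) ≈ 158.46
Gain = 20 log₁₀(158.46) ≈ 44.00 dB
∠G = (89.89°) − (52.40°) = 37.49°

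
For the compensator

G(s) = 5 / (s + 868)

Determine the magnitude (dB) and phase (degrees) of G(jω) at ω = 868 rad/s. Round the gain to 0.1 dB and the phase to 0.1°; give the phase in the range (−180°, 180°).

At s = jω = j868:
pole (s+868): 868 + j868 → |·| = √(868²+868²) = √1506848 ≈ 1227.5, ∠ = arctan(868/868) ≈ 45.00°
|G| = 5 / 1227.5 ≈ 0.0040733
Gain = 20 log₁₀(0.0040733) ≈ -47.80 dB
∠G = 0.00° − 45.00° = -45.00°

-47.8 dB, -45.0°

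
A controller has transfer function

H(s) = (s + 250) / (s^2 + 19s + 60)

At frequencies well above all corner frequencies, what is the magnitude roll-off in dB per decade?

Each pole contributes −20 dB/decade at high frequency; each zero contributes +20 dB/decade.
Net: 1 zero(s) − 2 pole(s) → -20 dB/decade.

-20 dB/decade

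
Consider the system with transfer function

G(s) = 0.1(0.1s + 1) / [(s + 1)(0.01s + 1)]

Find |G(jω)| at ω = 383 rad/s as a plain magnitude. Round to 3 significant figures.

At ω = 383 rad/s:
zero (1 + j383·0.1) = 1 + j38.3 → |·| ≈ 38.313, ∠ ≈ 88.50°
pole (1 + j383·1) = 1 + j383 → |·| ≈ 383, ∠ ≈ 89.85°
pole (1 + j383·0.01) = 1 + j3.83 → |·| ≈ 3.9584, ∠ ≈ 75.37°
|G| = 0.1 · 38.313 / (383 · 3.9584) ≈ 0.0025271

0.00253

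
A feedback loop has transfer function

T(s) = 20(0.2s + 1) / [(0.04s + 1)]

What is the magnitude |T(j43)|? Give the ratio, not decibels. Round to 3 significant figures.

87.0

At ω = 43 rad/s:
zero (1 + j43·0.2) = 1 + j8.6 → |·| ≈ 8.6579, ∠ ≈ 83.37°
pole (1 + j43·0.04) = 1 + j1.72 → |·| ≈ 1.9896, ∠ ≈ 59.83°
|T| = 20 · 8.6579 / (1.9896) ≈ 87.032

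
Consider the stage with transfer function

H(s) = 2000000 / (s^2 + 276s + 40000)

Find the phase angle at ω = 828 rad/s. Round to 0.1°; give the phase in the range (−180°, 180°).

At s = jω = j828:
quadratic: (j828)² + 276·j828 + 40000 = -645584 + j228528 → |·| ≈ 6.8484e+05, ∠ ≈ 160.51°
∠H = 0.00° − 160.51° = -160.51°

-160.5°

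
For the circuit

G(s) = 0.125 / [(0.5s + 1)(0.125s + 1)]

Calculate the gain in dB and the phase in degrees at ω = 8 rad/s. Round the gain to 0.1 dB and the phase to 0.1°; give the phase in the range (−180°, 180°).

-33.4 dB, -121.0°

At ω = 8 rad/s:
pole (1 + j8·0.5) = 1 + j4 → |·| ≈ 4.1231, ∠ ≈ 75.96°
pole (1 + j8·0.125) = 1 + j1 → |·| ≈ 1.4142, ∠ ≈ 45.00°
|G| = 0.125 · 1 / (4.1231 · 1.4142) ≈ 0.021438
Gain = 20 log₁₀(0.021438) ≈ -33.38 dB
∠G = (0°) − (75.96° + 45.00°) = -120.96°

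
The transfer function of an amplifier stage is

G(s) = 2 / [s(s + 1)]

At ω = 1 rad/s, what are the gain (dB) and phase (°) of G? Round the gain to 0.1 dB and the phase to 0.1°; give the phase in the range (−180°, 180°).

3.0 dB, -135.0°

At s = jω = j1:
pole (s+1): 1 + j1 → |·| = √(1²+1²) = √2 ≈ 1.4142, ∠ = arctan(1/1) ≈ 45.00°
pole at origin: |s| = 1, ∠ = 90.00° (in denominator)
|G| = 2 / 1.4142 ≈ 1.4142
Gain = 20 log₁₀(1.4142) ≈ 3.01 dB
∠G = 0.00° − 135.00° = -135.00°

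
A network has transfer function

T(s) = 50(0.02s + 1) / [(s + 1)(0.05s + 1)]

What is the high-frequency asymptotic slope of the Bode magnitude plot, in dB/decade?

-20 dB/decade

Each pole contributes −20 dB/decade at high frequency; each zero contributes +20 dB/decade.
Net: 1 zero(s) − 2 pole(s) → -20 dB/decade.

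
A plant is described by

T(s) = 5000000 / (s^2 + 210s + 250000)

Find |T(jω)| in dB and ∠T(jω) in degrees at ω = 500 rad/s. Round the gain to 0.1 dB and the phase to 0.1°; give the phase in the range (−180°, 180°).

At s = jω = j500:
quadratic: (j500)² + 210·j500 + 250000 = 0 + j105000 → |·| ≈ 1.05e+05, ∠ ≈ 90.00°
|T| = 5000000 / 1.05e+05 ≈ 47.619
Gain = 20 log₁₀(47.619) ≈ 33.56 dB
∠T = 0.00° − 90.00° = -90.00°

33.6 dB, -90.0°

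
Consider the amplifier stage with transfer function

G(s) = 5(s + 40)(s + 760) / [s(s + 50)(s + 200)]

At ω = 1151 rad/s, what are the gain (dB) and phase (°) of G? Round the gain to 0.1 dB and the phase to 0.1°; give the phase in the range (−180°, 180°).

-45.8 dB, -113.1°

At s = jω = j1151:
zero (s+40): 40 + j1151 → |·| = √(40²+1151²) = √1326401 ≈ 1151.7, ∠ = arctan(1151/40) ≈ 88.01°
zero (s+760): 760 + j1151 → |·| = √(760²+1151²) = √1902401 ≈ 1379.3, ∠ = arctan(1151/760) ≈ 56.56°
pole (s+50): 50 + j1151 → |·| = √(50²+1151²) = √1327301 ≈ 1152.1, ∠ = arctan(1151/50) ≈ 87.51°
pole (s+200): 200 + j1151 → |·| = √(200²+1151²) = √1364801 ≈ 1168.2, ∠ = arctan(1151/200) ≈ 80.14°
pole at origin: |s| = 1151, ∠ = 90.00° (in denominator)
|G| = 5 · 1.5885e+06 / 1.5491e+09 ≈ 0.0051272
Gain = 20 log₁₀(0.0051272) ≈ -45.80 dB
∠G = 144.57° − 257.65° = -113.08°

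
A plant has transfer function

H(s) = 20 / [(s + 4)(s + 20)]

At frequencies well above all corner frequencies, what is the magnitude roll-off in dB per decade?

Each pole contributes −20 dB/decade at high frequency; each zero contributes +20 dB/decade.
Net: 0 zero(s) − 2 pole(s) → -40 dB/decade.

-40 dB/decade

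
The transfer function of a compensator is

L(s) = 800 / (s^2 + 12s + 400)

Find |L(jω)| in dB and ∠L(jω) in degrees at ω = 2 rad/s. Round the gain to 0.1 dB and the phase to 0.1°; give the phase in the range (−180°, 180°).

At s = jω = j2:
quadratic: (j2)² + 12·j2 + 400 = 396 + j24 → |·| ≈ 396.73, ∠ ≈ 3.47°
|L| = 800 / 396.73 ≈ 2.0165
Gain = 20 log₁₀(2.0165) ≈ 6.09 dB
∠L = 0.00° − 3.47° = -3.47°

6.1 dB, -3.5°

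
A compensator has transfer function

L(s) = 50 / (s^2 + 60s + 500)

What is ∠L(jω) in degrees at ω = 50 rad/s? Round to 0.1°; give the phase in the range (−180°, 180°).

-123.7°

Substitute s = j50:
Numerator: 50 = 50 + j0
Denominator: (j50)^2 + 60(j50) + 500 = -2000 + j3000
|N| = √(50² + 0²) ≈ 50, ∠N ≈ 0.00°
|D| = √(2000² + 3000²) ≈ 3605.6, ∠D ≈ 123.69°
∠L = 0.00° − 123.69° = -123.69°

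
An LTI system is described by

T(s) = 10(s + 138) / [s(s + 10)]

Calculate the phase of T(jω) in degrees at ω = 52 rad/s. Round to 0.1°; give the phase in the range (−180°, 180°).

-148.5°

At s = jω = j52:
zero (s+138): 138 + j52 → |·| = √(138²+52²) = √21748 ≈ 147.47, ∠ = arctan(52/138) ≈ 20.65°
pole (s+10): 10 + j52 → |·| = √(10²+52²) = √2804 ≈ 52.953, ∠ = arctan(52/10) ≈ 79.11°
pole at origin: |s| = 52, ∠ = 90.00° (in denominator)
∠T = 20.65° − 169.11° = -148.46°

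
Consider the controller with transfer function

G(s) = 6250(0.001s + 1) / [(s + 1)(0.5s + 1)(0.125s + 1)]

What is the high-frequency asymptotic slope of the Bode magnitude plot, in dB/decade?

Each pole contributes −20 dB/decade at high frequency; each zero contributes +20 dB/decade.
Net: 1 zero(s) − 3 pole(s) → -40 dB/decade.

-40 dB/decade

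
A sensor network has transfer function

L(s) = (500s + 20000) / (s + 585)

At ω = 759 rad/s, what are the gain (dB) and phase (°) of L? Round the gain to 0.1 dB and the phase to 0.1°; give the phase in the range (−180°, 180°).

52.0 dB, 34.6°

Substitute s = j759:
Numerator: 500(j759) + 20000 = 20000 + j379500
Denominator: (j759) + 585 = 585 + j759
|N| = √(20000² + 379500²) ≈ 3.8003e+05, ∠N ≈ 86.98°
|D| = √(585² + 759²) ≈ 958.28, ∠D ≈ 52.38°
|L| = 3.8003e+05 / 958.28 ≈ 396.58
Gain = 20 log₁₀(396.58) ≈ 51.97 dB
∠L = 86.98° − 52.38° = 34.60°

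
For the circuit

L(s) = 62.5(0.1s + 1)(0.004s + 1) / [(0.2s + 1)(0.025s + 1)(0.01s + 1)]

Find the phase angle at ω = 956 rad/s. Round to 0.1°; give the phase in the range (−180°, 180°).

At ω = 956 rad/s:
zero (1 + j956·0.1) = 1 + j95.6 → |·| ≈ 95.605, ∠ ≈ 89.40°
zero (1 + j956·0.004) = 1 + j3.824 → |·| ≈ 3.9526, ∠ ≈ 75.34°
pole (1 + j956·0.2) = 1 + j191.2 → |·| ≈ 191.2, ∠ ≈ 89.70°
pole (1 + j956·0.025) = 1 + j23.9 → |·| ≈ 23.921, ∠ ≈ 87.60°
pole (1 + j956·0.01) = 1 + j9.56 → |·| ≈ 9.6122, ∠ ≈ 84.03°
∠L = (89.40° + 75.34°) − (89.70° + 87.60° + 84.03°) = -96.59°

-96.6°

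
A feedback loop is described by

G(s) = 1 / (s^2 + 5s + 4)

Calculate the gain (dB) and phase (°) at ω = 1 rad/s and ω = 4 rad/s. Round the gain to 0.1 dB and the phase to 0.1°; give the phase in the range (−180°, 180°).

ω = 1: -15.3 dB, -59.0°; ω = 4: -27.4 dB, -121.0°

Substitute s = j1:
Numerator: 1 = 1 + j0
Denominator: (j1)^2 + 5(j1) + 4 = 3 + j5
|N| = √(1² + 0²) ≈ 1, ∠N ≈ 0.00°
|D| = √(3² + 5²) ≈ 5.831, ∠D ≈ 59.04°
|G| = 1 / 5.831 ≈ 0.1715
Gain = 20 log₁₀(0.1715) ≈ -15.31 dB
∠G = 0.00° − 59.04° = -59.04°

Substitute s = j4:
Numerator: 1 = 1 + j0
Denominator: (j4)^2 + 5(j4) + 4 = -12 + j20
|N| = √(1² + 0²) ≈ 1, ∠N ≈ 0.00°
|D| = √(12² + 20²) ≈ 23.324, ∠D ≈ 120.96°
|G| = 1 / 23.324 ≈ 0.042874
Gain = 20 log₁₀(0.042874) ≈ -27.36 dB
∠G = 0.00° − 120.96° = -120.96°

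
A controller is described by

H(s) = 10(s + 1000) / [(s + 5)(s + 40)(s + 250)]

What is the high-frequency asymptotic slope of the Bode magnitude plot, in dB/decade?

-40 dB/decade

Each pole contributes −20 dB/decade at high frequency; each zero contributes +20 dB/decade.
Net: 1 zero(s) − 3 pole(s) → -40 dB/decade.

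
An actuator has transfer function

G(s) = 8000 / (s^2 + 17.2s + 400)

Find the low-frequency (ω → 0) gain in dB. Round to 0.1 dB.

G(0) = 8000 / 400 = 20
20 log₁₀(20) ≈ 26.02 dB

26.0 dB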